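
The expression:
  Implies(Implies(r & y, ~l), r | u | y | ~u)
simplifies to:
True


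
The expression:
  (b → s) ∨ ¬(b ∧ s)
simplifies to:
True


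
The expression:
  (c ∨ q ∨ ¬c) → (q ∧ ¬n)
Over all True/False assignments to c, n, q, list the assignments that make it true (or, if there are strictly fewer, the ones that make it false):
is true only for:
  c=False, n=False, q=True;
  c=True, n=False, q=True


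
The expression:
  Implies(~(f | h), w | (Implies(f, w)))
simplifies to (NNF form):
True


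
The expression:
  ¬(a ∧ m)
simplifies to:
¬a ∨ ¬m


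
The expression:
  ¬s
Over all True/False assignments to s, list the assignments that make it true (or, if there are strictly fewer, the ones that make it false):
is true only for:
  s=False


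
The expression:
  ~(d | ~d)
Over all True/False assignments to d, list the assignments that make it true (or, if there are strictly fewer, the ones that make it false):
is never true.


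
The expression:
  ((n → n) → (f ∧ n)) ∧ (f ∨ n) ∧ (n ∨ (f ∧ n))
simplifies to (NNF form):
f ∧ n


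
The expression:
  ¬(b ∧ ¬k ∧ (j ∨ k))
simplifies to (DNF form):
k ∨ ¬b ∨ ¬j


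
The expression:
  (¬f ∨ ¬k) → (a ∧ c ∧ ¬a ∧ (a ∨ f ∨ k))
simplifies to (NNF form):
f ∧ k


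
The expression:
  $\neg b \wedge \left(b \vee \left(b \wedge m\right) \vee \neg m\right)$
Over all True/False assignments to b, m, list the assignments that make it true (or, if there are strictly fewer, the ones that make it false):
is true only for:
  b=False, m=False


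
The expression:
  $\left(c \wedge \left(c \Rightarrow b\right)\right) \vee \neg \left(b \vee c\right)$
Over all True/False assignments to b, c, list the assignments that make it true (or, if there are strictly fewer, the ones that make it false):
is true only for:
  b=False, c=False;
  b=True, c=True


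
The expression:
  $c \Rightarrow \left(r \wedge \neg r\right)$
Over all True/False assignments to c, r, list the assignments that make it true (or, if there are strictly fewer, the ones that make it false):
is true only for:
  c=False, r=False;
  c=False, r=True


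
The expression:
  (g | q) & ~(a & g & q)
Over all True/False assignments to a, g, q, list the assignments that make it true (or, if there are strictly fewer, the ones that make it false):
is false only for:
  a=False, g=False, q=False;
  a=True, g=False, q=False;
  a=True, g=True, q=True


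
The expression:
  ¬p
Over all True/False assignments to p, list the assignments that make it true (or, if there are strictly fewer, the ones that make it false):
is true only for:
  p=False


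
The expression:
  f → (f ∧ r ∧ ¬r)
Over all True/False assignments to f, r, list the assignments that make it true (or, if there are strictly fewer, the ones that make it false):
is true only for:
  f=False, r=False;
  f=False, r=True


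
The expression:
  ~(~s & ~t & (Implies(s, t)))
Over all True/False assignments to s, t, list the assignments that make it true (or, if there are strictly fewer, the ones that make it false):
is false only for:
  s=False, t=False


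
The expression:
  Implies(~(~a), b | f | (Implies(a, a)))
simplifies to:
True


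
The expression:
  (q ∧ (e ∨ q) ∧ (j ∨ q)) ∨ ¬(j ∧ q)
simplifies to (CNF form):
True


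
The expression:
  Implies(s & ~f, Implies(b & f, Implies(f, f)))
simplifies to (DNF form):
True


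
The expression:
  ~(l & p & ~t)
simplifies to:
t | ~l | ~p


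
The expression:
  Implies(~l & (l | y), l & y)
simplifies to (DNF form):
l | ~y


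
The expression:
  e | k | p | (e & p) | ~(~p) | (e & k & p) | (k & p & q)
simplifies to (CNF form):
e | k | p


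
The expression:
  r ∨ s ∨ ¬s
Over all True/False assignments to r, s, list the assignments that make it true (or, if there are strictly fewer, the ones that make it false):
is always true.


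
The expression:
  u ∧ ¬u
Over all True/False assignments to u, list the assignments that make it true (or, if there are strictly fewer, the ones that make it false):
is never true.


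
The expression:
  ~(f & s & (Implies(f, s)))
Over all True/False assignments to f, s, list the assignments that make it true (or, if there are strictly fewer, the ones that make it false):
is false only for:
  f=True, s=True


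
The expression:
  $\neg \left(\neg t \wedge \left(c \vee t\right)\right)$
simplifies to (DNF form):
$t \vee \neg c$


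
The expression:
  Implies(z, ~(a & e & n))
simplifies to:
~a | ~e | ~n | ~z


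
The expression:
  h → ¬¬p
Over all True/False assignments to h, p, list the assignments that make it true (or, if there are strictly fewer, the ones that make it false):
is false only for:
  h=True, p=False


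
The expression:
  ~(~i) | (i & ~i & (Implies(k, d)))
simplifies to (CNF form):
i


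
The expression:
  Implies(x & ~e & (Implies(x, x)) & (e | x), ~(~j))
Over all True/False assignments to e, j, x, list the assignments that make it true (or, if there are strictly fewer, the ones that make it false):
is false only for:
  e=False, j=False, x=True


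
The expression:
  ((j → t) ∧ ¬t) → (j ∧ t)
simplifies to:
j ∨ t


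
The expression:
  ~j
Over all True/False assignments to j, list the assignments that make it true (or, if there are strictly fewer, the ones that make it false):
is true only for:
  j=False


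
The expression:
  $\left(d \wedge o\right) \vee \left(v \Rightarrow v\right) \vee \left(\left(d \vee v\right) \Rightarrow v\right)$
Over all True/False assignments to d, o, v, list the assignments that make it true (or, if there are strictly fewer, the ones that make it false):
is always true.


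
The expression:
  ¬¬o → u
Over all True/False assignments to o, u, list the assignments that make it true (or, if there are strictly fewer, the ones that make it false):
is false only for:
  o=True, u=False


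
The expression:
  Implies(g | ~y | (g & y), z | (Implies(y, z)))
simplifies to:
z | ~g | ~y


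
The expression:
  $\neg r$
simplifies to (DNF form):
$\neg r$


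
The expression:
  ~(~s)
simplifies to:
s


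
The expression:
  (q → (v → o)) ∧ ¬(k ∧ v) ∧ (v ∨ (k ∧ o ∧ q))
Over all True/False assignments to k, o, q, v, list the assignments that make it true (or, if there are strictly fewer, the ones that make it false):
is true only for:
  k=False, o=False, q=False, v=True;
  k=False, o=True, q=False, v=True;
  k=False, o=True, q=True, v=True;
  k=True, o=True, q=True, v=False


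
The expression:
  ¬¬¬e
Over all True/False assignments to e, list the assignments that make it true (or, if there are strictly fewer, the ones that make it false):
is true only for:
  e=False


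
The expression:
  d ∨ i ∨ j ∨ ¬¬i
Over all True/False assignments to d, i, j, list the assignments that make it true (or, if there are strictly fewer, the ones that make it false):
is false only for:
  d=False, i=False, j=False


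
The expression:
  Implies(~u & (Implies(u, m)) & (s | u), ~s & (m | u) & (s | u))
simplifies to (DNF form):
u | ~s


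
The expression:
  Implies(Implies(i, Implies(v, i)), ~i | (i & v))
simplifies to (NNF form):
v | ~i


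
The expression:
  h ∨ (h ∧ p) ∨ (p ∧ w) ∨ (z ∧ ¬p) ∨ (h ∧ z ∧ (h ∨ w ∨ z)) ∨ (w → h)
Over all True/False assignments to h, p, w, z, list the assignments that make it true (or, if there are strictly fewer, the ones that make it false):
is false only for:
  h=False, p=False, w=True, z=False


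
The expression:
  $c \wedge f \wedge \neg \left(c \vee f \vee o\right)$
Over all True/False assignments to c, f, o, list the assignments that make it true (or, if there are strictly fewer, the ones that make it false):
is never true.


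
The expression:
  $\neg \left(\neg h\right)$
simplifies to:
$h$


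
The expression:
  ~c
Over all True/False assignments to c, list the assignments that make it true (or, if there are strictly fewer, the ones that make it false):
is true only for:
  c=False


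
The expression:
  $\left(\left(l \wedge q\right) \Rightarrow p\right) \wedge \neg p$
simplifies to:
$\neg p \wedge \left(\neg l \vee \neg q\right)$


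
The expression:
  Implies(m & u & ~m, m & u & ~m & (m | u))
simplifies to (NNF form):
True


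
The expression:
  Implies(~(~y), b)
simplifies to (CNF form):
b | ~y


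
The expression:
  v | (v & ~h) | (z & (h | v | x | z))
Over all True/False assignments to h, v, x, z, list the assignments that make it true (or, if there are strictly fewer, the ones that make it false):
is false only for:
  h=False, v=False, x=False, z=False;
  h=False, v=False, x=True, z=False;
  h=True, v=False, x=False, z=False;
  h=True, v=False, x=True, z=False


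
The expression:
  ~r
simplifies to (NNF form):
~r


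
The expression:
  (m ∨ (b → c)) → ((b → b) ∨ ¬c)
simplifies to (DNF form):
True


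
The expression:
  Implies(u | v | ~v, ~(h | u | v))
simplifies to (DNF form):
~h & ~u & ~v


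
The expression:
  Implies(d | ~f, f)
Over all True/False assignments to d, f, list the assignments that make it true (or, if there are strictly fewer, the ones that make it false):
is true only for:
  d=False, f=True;
  d=True, f=True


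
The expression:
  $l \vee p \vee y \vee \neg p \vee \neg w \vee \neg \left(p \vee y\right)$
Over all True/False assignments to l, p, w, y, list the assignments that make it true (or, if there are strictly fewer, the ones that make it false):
is always true.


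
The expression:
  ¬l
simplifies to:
¬l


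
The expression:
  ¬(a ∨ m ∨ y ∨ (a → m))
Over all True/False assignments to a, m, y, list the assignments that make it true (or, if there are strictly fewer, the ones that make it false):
is never true.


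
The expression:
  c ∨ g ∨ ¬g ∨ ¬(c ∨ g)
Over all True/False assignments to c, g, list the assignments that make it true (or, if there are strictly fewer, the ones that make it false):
is always true.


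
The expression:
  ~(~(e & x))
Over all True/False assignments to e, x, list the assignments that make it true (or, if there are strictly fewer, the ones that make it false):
is true only for:
  e=True, x=True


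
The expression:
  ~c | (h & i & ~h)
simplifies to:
~c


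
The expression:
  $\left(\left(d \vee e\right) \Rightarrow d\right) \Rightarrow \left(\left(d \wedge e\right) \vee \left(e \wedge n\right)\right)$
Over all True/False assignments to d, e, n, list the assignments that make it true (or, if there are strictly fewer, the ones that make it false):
is true only for:
  d=False, e=True, n=False;
  d=False, e=True, n=True;
  d=True, e=True, n=False;
  d=True, e=True, n=True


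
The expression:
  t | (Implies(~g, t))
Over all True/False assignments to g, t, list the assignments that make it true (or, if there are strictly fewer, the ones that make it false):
is false only for:
  g=False, t=False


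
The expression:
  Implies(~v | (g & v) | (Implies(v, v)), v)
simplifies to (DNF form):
v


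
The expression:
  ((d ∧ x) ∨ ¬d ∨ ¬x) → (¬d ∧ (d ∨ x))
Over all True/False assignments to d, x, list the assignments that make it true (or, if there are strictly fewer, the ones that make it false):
is true only for:
  d=False, x=True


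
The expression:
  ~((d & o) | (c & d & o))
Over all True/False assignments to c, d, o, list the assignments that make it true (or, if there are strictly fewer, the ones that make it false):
is false only for:
  c=False, d=True, o=True;
  c=True, d=True, o=True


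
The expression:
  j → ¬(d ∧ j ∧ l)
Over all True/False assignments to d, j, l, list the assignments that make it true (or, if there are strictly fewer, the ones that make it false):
is false only for:
  d=True, j=True, l=True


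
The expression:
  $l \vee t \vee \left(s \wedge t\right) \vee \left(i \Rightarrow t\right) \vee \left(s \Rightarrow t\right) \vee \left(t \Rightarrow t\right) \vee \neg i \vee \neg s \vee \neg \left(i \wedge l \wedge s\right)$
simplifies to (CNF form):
$\text{True}$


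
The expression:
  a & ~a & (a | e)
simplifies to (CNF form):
False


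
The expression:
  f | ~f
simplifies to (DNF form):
True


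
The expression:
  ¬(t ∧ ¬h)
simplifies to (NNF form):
h ∨ ¬t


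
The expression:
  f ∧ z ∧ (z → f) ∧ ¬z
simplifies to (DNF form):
False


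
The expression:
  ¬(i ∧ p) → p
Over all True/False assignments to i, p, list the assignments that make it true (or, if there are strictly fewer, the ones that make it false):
is true only for:
  i=False, p=True;
  i=True, p=True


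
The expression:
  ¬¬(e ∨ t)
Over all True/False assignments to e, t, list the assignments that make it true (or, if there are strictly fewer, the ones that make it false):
is false only for:
  e=False, t=False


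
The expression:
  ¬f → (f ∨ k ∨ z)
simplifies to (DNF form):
f ∨ k ∨ z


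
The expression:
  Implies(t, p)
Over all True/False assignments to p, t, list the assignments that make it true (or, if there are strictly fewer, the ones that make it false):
is false only for:
  p=False, t=True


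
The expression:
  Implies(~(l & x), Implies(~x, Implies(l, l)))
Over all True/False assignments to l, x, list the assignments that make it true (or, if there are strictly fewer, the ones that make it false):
is always true.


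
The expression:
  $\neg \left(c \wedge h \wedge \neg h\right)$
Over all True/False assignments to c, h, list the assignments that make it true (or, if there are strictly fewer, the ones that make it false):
is always true.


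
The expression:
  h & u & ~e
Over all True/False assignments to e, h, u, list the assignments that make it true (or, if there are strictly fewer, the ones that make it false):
is true only for:
  e=False, h=True, u=True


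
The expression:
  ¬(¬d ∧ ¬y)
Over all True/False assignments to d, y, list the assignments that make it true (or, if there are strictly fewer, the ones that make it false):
is false only for:
  d=False, y=False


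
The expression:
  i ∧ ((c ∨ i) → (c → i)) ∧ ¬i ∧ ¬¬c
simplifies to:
False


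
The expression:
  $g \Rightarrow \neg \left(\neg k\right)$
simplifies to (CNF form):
$k \vee \neg g$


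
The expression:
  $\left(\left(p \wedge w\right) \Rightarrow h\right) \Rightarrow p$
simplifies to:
$p$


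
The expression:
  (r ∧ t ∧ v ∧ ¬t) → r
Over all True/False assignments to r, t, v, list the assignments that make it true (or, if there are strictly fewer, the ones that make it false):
is always true.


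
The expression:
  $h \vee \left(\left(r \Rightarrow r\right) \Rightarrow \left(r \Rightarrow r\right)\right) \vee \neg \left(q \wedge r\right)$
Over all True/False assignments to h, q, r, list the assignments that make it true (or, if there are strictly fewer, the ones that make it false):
is always true.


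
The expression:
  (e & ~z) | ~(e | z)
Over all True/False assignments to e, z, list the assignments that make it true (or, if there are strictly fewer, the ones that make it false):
is true only for:
  e=False, z=False;
  e=True, z=False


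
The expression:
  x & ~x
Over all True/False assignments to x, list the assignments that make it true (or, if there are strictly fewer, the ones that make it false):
is never true.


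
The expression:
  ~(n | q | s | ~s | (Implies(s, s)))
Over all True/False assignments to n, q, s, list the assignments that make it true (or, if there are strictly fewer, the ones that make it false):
is never true.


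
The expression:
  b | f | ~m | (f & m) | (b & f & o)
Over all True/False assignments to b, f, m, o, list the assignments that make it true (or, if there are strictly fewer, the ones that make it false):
is false only for:
  b=False, f=False, m=True, o=False;
  b=False, f=False, m=True, o=True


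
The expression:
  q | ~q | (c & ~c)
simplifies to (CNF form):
True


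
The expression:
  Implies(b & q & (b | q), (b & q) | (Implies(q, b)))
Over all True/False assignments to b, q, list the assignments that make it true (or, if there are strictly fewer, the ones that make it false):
is always true.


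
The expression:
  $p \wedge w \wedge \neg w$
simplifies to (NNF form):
$\text{False}$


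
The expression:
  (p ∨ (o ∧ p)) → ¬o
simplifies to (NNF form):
¬o ∨ ¬p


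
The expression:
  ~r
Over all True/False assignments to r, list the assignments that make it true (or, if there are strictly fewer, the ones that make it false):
is true only for:
  r=False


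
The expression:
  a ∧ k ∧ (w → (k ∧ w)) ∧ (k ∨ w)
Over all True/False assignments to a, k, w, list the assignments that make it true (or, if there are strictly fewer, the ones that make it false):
is true only for:
  a=True, k=True, w=False;
  a=True, k=True, w=True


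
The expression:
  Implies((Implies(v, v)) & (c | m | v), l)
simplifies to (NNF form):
l | (~c & ~m & ~v)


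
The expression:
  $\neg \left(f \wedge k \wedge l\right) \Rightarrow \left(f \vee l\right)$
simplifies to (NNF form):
$f \vee l$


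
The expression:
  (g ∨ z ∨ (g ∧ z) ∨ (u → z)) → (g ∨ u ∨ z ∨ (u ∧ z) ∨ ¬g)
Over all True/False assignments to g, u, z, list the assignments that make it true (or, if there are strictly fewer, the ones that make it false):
is always true.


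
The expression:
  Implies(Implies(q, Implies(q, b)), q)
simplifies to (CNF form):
q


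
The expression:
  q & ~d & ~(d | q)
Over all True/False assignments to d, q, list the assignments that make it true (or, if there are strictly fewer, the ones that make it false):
is never true.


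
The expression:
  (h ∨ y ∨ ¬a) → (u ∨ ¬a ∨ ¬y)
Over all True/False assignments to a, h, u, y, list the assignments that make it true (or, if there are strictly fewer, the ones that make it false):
is false only for:
  a=True, h=False, u=False, y=True;
  a=True, h=True, u=False, y=True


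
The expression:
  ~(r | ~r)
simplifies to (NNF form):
False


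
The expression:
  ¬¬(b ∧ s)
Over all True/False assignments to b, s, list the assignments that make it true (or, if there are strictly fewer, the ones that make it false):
is true only for:
  b=True, s=True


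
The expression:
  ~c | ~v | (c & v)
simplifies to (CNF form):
True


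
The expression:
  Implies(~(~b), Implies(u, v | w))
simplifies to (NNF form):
v | w | ~b | ~u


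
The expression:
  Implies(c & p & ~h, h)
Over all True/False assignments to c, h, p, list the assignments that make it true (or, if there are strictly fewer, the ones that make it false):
is false only for:
  c=True, h=False, p=True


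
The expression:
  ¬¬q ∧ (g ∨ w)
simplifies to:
q ∧ (g ∨ w)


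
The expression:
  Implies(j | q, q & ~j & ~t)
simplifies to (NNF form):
~j & (~q | ~t)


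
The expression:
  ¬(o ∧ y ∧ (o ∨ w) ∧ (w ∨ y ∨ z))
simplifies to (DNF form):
¬o ∨ ¬y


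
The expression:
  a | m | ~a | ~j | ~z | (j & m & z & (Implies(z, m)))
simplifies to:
True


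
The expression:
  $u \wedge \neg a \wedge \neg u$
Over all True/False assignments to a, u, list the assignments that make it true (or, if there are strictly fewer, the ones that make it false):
is never true.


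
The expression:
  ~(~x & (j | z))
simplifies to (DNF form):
x | (~j & ~z)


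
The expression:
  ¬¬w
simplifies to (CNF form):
w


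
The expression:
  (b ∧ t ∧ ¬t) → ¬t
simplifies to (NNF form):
True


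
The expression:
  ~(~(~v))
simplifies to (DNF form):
~v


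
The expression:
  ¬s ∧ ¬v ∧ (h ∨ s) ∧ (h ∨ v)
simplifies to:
h ∧ ¬s ∧ ¬v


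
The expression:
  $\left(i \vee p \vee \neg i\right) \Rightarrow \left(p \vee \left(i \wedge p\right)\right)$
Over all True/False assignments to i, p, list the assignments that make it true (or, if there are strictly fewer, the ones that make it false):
is true only for:
  i=False, p=True;
  i=True, p=True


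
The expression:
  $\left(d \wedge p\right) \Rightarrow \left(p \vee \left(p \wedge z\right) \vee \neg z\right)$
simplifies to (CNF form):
$\text{True}$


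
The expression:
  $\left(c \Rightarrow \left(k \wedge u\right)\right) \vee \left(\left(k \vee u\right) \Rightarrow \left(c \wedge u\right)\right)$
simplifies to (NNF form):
$u \vee \neg c \vee \neg k$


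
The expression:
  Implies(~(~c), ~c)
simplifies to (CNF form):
~c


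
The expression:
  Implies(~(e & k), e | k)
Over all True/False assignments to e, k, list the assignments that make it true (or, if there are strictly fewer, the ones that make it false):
is false only for:
  e=False, k=False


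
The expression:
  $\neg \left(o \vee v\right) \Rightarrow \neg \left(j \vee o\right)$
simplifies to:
$o \vee v \vee \neg j$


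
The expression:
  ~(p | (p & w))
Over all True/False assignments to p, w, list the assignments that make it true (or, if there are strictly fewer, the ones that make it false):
is true only for:
  p=False, w=False;
  p=False, w=True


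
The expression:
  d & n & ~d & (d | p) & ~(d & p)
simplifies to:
False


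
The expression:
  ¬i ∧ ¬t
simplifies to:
¬i ∧ ¬t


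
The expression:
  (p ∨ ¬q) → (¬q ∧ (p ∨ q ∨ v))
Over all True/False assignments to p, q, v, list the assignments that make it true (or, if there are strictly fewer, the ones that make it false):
is false only for:
  p=False, q=False, v=False;
  p=True, q=True, v=False;
  p=True, q=True, v=True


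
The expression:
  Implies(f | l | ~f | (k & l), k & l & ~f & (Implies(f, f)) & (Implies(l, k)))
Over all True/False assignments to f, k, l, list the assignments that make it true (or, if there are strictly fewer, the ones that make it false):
is true only for:
  f=False, k=True, l=True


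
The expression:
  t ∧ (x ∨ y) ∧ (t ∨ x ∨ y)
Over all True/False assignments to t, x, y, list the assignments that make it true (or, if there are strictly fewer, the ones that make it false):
is true only for:
  t=True, x=False, y=True;
  t=True, x=True, y=False;
  t=True, x=True, y=True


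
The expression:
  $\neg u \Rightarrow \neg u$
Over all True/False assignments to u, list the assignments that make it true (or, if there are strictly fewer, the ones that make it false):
is always true.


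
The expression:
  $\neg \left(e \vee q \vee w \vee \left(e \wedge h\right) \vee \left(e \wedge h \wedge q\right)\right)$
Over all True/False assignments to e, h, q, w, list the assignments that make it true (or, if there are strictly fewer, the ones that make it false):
is true only for:
  e=False, h=False, q=False, w=False;
  e=False, h=True, q=False, w=False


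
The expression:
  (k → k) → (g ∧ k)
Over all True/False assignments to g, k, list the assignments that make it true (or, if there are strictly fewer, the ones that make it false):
is true only for:
  g=True, k=True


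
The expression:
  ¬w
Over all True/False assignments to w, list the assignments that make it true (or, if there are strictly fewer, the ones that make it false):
is true only for:
  w=False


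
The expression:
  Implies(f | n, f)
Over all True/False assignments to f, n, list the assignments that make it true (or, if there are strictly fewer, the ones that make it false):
is false only for:
  f=False, n=True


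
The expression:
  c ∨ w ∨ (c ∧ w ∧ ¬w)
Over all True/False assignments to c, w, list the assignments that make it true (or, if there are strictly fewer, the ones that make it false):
is false only for:
  c=False, w=False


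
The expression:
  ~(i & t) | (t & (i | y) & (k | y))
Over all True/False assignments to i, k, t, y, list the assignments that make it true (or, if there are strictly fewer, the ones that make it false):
is false only for:
  i=True, k=False, t=True, y=False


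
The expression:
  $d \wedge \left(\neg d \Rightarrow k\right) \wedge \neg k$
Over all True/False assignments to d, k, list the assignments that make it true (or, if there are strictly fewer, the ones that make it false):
is true only for:
  d=True, k=False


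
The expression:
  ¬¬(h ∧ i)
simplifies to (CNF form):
h ∧ i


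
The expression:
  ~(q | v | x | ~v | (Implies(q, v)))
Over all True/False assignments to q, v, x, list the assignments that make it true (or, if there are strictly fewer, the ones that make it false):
is never true.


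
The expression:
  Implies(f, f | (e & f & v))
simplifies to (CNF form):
True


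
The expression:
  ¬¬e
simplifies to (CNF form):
e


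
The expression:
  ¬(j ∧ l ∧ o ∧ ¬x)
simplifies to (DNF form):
x ∨ ¬j ∨ ¬l ∨ ¬o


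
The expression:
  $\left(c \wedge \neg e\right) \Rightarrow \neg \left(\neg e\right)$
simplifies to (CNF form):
$e \vee \neg c$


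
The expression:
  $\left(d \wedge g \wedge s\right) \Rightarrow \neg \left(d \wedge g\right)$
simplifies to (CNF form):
$\neg d \vee \neg g \vee \neg s$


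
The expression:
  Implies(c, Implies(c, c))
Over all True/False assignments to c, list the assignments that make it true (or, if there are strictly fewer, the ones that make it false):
is always true.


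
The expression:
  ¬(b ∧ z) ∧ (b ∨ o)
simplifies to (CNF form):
(b ∨ o) ∧ (¬b ∨ ¬z)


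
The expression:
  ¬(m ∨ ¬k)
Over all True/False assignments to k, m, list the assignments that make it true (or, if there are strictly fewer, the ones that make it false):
is true only for:
  k=True, m=False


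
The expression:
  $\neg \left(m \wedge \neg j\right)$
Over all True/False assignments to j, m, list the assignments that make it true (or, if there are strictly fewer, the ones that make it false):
is false only for:
  j=False, m=True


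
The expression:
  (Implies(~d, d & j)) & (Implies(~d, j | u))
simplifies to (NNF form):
d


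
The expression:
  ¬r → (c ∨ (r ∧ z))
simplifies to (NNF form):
c ∨ r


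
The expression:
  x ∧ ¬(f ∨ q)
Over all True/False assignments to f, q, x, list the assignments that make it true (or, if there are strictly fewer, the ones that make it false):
is true only for:
  f=False, q=False, x=True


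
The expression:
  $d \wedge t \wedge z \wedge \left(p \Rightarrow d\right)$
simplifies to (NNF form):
$d \wedge t \wedge z$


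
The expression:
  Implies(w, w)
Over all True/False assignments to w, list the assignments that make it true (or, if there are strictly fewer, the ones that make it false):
is always true.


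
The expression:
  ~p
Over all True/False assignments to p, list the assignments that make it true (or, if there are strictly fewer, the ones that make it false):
is true only for:
  p=False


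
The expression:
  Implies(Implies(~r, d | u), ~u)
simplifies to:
~u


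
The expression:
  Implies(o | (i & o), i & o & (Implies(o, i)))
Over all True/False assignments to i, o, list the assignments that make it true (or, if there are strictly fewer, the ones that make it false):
is false only for:
  i=False, o=True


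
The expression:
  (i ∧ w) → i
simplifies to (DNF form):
True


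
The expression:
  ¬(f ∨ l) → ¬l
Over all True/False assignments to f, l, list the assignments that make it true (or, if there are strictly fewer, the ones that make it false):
is always true.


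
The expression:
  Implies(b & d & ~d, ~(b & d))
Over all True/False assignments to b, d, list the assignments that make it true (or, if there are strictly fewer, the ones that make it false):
is always true.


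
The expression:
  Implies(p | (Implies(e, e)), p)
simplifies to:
p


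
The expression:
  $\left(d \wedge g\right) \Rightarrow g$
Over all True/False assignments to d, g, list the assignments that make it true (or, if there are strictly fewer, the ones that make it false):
is always true.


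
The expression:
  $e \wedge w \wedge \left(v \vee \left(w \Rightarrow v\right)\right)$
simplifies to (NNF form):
$e \wedge v \wedge w$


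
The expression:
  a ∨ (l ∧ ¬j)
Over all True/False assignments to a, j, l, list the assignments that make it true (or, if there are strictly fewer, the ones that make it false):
is false only for:
  a=False, j=False, l=False;
  a=False, j=True, l=False;
  a=False, j=True, l=True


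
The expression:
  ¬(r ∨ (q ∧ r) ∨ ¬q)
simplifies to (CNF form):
q ∧ ¬r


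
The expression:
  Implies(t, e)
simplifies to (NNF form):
e | ~t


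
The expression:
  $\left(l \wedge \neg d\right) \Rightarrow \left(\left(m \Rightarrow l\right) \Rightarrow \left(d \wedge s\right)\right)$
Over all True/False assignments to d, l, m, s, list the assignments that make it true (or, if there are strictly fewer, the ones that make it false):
is false only for:
  d=False, l=True, m=False, s=False;
  d=False, l=True, m=False, s=True;
  d=False, l=True, m=True, s=False;
  d=False, l=True, m=True, s=True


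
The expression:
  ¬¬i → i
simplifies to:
True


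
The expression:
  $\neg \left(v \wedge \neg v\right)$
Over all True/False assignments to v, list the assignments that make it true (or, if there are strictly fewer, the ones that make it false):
is always true.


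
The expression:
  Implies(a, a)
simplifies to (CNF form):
True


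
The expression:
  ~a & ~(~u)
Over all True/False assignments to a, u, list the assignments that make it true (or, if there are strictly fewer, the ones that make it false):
is true only for:
  a=False, u=True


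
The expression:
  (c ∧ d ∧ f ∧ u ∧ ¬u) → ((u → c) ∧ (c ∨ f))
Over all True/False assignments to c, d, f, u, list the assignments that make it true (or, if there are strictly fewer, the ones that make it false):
is always true.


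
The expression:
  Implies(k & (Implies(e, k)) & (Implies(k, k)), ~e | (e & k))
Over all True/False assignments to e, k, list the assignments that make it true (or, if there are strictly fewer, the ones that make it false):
is always true.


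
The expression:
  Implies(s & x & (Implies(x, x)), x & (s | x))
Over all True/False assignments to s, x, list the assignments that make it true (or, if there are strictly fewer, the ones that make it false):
is always true.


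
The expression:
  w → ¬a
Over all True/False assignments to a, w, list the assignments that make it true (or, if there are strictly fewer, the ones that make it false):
is false only for:
  a=True, w=True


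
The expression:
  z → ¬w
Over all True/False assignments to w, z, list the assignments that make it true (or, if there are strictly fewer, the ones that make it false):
is false only for:
  w=True, z=True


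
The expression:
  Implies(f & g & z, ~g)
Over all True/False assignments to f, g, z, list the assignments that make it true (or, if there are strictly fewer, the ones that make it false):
is false only for:
  f=True, g=True, z=True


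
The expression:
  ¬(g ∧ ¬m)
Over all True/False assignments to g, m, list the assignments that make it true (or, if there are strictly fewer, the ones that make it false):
is false only for:
  g=True, m=False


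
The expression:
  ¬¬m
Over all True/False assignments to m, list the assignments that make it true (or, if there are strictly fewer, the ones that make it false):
is true only for:
  m=True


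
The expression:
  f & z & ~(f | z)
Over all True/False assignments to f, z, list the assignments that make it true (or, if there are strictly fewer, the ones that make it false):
is never true.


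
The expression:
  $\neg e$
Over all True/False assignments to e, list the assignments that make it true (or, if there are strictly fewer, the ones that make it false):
is true only for:
  e=False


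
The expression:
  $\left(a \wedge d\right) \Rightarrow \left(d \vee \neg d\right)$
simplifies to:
$\text{True}$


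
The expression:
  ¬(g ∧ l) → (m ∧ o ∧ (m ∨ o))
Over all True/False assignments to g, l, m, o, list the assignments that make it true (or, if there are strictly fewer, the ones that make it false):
is true only for:
  g=False, l=False, m=True, o=True;
  g=False, l=True, m=True, o=True;
  g=True, l=False, m=True, o=True;
  g=True, l=True, m=False, o=False;
  g=True, l=True, m=False, o=True;
  g=True, l=True, m=True, o=False;
  g=True, l=True, m=True, o=True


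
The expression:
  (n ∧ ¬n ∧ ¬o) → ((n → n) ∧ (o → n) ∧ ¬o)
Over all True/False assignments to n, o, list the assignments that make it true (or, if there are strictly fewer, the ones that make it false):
is always true.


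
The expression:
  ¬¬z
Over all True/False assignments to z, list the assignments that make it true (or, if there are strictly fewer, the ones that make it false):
is true only for:
  z=True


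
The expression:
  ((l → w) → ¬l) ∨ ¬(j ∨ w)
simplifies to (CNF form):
¬l ∨ ¬w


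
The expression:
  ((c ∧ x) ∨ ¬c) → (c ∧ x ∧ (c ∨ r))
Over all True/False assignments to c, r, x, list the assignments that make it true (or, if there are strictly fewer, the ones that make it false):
is true only for:
  c=True, r=False, x=False;
  c=True, r=False, x=True;
  c=True, r=True, x=False;
  c=True, r=True, x=True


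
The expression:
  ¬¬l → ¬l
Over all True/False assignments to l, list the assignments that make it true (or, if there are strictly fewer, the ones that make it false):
is true only for:
  l=False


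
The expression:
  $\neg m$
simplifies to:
$\neg m$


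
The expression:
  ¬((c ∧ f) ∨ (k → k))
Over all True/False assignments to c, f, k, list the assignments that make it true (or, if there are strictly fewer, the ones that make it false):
is never true.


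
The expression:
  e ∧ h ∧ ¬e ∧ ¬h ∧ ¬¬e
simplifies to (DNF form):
False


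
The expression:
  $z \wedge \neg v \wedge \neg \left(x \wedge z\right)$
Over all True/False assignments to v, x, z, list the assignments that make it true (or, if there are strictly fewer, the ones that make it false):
is true only for:
  v=False, x=False, z=True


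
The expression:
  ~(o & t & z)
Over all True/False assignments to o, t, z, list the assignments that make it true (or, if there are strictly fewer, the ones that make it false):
is false only for:
  o=True, t=True, z=True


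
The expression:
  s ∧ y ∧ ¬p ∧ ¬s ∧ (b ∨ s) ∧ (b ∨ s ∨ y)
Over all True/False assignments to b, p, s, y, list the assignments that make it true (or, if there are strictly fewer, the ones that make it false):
is never true.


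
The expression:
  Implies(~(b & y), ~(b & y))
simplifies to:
True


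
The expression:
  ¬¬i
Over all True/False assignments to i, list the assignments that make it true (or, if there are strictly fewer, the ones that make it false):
is true only for:
  i=True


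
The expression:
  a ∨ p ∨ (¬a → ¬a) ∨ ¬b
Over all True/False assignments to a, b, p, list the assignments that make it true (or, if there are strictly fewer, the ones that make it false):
is always true.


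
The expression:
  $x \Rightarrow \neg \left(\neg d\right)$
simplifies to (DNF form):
$d \vee \neg x$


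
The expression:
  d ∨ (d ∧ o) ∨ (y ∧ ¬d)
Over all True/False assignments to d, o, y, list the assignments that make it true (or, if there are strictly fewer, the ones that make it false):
is false only for:
  d=False, o=False, y=False;
  d=False, o=True, y=False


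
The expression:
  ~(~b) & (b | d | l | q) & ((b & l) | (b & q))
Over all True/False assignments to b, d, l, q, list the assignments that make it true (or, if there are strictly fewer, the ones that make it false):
is true only for:
  b=True, d=False, l=False, q=True;
  b=True, d=False, l=True, q=False;
  b=True, d=False, l=True, q=True;
  b=True, d=True, l=False, q=True;
  b=True, d=True, l=True, q=False;
  b=True, d=True, l=True, q=True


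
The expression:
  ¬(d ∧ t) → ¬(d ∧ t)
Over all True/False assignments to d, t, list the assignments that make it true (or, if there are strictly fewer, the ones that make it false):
is always true.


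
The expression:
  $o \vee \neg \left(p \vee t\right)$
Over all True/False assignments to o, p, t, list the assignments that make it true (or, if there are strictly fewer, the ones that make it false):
is false only for:
  o=False, p=False, t=True;
  o=False, p=True, t=False;
  o=False, p=True, t=True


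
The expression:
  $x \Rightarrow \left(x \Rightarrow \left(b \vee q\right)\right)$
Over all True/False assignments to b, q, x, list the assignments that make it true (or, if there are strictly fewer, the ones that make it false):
is false only for:
  b=False, q=False, x=True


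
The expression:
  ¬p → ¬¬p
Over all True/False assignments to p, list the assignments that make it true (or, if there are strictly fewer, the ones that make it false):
is true only for:
  p=True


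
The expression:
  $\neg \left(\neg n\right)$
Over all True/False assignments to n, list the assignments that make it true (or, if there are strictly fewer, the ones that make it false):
is true only for:
  n=True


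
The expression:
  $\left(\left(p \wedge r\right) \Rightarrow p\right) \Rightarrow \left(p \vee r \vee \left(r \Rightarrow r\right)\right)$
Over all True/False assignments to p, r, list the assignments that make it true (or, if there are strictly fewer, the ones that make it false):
is always true.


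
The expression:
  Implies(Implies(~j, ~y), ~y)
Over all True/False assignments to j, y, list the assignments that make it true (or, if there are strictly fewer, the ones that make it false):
is false only for:
  j=True, y=True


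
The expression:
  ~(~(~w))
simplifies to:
~w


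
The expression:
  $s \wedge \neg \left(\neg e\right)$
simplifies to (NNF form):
$e \wedge s$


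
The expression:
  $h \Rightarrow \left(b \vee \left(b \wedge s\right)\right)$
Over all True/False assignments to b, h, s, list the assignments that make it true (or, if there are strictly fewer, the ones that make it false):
is false only for:
  b=False, h=True, s=False;
  b=False, h=True, s=True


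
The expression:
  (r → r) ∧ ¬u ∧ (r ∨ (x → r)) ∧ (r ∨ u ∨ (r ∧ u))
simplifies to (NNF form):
r ∧ ¬u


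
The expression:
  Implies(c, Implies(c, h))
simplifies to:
h | ~c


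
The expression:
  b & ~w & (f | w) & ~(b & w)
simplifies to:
b & f & ~w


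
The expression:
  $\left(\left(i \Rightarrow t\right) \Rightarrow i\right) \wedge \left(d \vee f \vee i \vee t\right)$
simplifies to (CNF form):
$i$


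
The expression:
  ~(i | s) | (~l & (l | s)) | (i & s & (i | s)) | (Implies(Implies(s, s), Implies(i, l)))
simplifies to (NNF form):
l | s | ~i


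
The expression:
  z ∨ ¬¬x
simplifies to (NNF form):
x ∨ z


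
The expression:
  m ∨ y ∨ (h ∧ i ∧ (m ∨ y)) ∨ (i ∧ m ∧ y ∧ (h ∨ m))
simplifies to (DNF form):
m ∨ y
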